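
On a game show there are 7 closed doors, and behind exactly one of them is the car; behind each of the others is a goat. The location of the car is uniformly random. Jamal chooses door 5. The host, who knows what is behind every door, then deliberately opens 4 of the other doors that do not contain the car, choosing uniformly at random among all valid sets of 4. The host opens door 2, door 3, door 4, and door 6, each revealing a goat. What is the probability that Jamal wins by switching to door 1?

3/7

Apply Bayes' rule, conditioning on where the car actually is.
If it is behind either of doors 1 and 7 (prior 1/7 each): the host has 5 equally likely choices, so probability 1/5; weight (1/7)·(1/5) = 1/35 each.
If it is behind any of doors 2, 3, 4, and 6 (prior 1/7 each): that door was opened and seen not to hold the prize — ruled out; weight (1/7)·0 = 0 each.
If it is behind door 5 (prior 1/7): the host has 15 equally likely choices, so probability 1/15; weight (1/7)·(1/15) = 1/105.
The weights sum to 1/15.
So P(the car behind door 1 | the host opened door 2, door 3, door 4, and door 6) = (1/35) / (1/15) = 3/7.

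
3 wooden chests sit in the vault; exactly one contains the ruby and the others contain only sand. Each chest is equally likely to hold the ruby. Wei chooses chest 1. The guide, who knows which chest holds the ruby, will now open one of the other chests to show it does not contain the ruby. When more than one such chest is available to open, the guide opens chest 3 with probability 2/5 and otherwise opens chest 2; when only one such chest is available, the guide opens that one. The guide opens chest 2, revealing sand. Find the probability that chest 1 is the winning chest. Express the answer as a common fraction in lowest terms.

3/8

Condition on the true location of the ruby.
If it is in chest 1 (prior 1/3): chest 3 is available but not opened, probability 3/5; weight (1/3)·(3/5) = 1/5.
If it is in chest 2 (prior 1/3): the guide opened chest 2, so this case is ruled out; weight (1/3)·0 = 0.
If it is in chest 3 (prior 1/3): only chest 2 is available, probability 1; weight (1/3)·1 = 1/3.
The weights sum to 8/15.
So P(the ruby in chest 1 | the guide opened chest 2) = (1/5) / (8/15) = 3/8.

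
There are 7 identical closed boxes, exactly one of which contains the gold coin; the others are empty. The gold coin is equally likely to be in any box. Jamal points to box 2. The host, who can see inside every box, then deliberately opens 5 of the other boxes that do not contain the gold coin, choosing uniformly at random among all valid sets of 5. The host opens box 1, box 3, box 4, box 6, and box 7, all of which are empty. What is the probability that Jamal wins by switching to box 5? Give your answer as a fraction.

Consider each possible location of the gold coin in turn.
If it is in any of boxes 1, 3, 4, 6, and 7 (prior 1/7 each): that box was opened and seen not to hold the prize — ruled out; weight (1/7)·0 = 0 each.
If it is in box 2 (prior 1/7): the host has 6 equally likely choices, so probability 1/6; weight (1/7)·(1/6) = 1/42.
If it is in box 5 (prior 1/7): the host has no choice, probability 1; weight (1/7)·1 = 1/7.
The weights sum to 1/6.
So P(the gold coin in box 5 | the host opened box 1, box 3, box 4, box 6, and box 7) = (1/7) / (1/6) = 6/7.

6/7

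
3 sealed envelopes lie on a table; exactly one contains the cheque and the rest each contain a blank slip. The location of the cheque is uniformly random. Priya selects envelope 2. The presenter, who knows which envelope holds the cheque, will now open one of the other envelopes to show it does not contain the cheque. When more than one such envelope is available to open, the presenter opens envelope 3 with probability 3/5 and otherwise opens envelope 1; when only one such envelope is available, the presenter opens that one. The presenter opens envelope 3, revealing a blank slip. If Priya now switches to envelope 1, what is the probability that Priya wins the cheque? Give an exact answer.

Consider each possible location of the cheque in turn.
If it is in envelope 1 (prior 1/3): only envelope 3 is available, probability 1; weight (1/3)·1 = 1/3.
If it is in envelope 2 (prior 1/3): envelope 3 is available, opened with probability 3/5; weight (1/3)·(3/5) = 1/5.
If it is in envelope 3 (prior 1/3): the presenter opened envelope 3, so this case is ruled out; weight (1/3)·0 = 0.
The weights sum to 8/15.
So P(the cheque in envelope 1 | the presenter opened envelope 3) = (1/3) / (8/15) = 5/8.

5/8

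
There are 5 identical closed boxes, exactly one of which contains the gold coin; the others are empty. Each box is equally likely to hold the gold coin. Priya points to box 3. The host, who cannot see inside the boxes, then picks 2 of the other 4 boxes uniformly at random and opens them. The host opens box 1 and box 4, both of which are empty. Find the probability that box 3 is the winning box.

1/3

Apply Bayes' rule, conditioning on where the gold coin actually is.
If it is in either of boxes 1 and 4 (prior 1/5 each): that box was opened and seen not to hold the prize — ruled out; weight (1/5)·0 = 0 each.
If it is in any of boxes 2, 3, and 5 (prior 1/5 each): the host picks exactly this set with probability 1/6 regardless, and none is the prize; weight (1/5)·(1/6) = 1/30 each.
The weights sum to 1/10.
So P(the gold coin in box 3 | the host opened box 1 and box 4) = (1/30) / (1/10) = 1/3.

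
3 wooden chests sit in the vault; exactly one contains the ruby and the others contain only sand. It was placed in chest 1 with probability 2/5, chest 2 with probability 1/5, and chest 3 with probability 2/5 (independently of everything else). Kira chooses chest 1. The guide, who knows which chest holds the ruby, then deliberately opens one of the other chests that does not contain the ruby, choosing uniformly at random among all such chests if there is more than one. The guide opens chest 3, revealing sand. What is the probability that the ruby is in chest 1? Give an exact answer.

Condition on the true location of the ruby.
If it is in chest 1 (prior 2/5): the guide has 2 equally likely choices, so probability 1/2; weight (2/5)·(1/2) = 1/5.
If it is in chest 2 (prior 1/5): the guide has no choice, probability 1; weight (1/5)·1 = 1/5.
If it is in chest 3 (prior 2/5): the guide opened chest 3, so this case is ruled out; weight (2/5)·0 = 0.
The weights sum to 2/5.
So P(the ruby in chest 1 | the guide opened chest 3) = (1/5) / (2/5) = 1/2.

1/2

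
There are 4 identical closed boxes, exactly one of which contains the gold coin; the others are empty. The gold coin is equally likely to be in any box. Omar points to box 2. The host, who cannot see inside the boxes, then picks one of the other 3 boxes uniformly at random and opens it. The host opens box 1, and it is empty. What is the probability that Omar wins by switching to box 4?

1/3

Condition on the true location of the gold coin.
If it is in box 1 (prior 1/4): the host opened box 1, so this case is ruled out; weight (1/4)·0 = 0.
If it is in any of boxes 2, 3, and 4 (prior 1/4 each): the host picks box 1 with probability 1/3 regardless, and it is not the prize; weight (1/4)·(1/3) = 1/12 each.
The weights sum to 1/4.
So P(the gold coin in box 4 | the host opened box 1) = (1/12) / (1/4) = 1/3.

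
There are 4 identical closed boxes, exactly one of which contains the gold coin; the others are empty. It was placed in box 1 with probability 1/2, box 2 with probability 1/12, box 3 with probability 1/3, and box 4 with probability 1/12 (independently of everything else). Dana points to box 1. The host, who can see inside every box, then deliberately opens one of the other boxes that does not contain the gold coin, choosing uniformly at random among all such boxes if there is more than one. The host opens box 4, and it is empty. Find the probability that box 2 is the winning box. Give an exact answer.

Condition on the true location of the gold coin.
If it is in box 1 (prior 1/2): the host has 3 equally likely choices, so probability 1/3; weight (1/2)·(1/3) = 1/6.
If it is in box 2 (prior 1/12): the host has 2 equally likely choices, so probability 1/2; weight (1/12)·(1/2) = 1/24.
If it is in box 3 (prior 1/3): the host has 2 equally likely choices, so probability 1/2; weight (1/3)·(1/2) = 1/6.
If it is in box 4 (prior 1/12): the host opened box 4, so this case is ruled out; weight (1/12)·0 = 0.
The weights sum to 3/8.
So P(the gold coin in box 2 | the host opened box 4) = (1/24) / (3/8) = 1/9.

1/9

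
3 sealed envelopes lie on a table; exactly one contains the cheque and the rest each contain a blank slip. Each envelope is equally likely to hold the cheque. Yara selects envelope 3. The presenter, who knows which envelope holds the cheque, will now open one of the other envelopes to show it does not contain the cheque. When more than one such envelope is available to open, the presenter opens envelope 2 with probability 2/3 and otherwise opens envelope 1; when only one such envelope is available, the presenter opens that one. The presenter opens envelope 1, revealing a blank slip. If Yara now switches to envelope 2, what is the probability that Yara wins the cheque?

Apply Bayes' rule, conditioning on where the cheque actually is.
If it is in envelope 1 (prior 1/3): the presenter opened envelope 1, so this case is ruled out; weight (1/3)·0 = 0.
If it is in envelope 2 (prior 1/3): only envelope 1 is available, probability 1; weight (1/3)·1 = 1/3.
If it is in envelope 3 (prior 1/3): envelope 2 is available but not opened, probability 1/3; weight (1/3)·(1/3) = 1/9.
The weights sum to 4/9.
So P(the cheque in envelope 2 | the presenter opened envelope 1) = (1/3) / (4/9) = 3/4.

3/4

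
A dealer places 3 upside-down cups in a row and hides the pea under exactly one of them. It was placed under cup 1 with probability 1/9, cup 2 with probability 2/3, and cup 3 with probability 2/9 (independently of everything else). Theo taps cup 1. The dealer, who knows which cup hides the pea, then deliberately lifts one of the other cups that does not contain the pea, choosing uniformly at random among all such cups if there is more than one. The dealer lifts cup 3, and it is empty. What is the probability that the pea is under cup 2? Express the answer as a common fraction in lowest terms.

12/13

Apply Bayes' rule, conditioning on where the pea actually is.
If it is under cup 1 (prior 1/9): the dealer has 2 equally likely choices, so probability 1/2; weight (1/9)·(1/2) = 1/18.
If it is under cup 2 (prior 2/3): the dealer has no choice, probability 1; weight (2/3)·1 = 2/3.
If it is under cup 3 (prior 2/9): the dealer opened cup 3, so this case is ruled out; weight (2/9)·0 = 0.
The weights sum to 13/18.
So P(the pea under cup 2 | the dealer opened cup 3) = (2/3) / (13/18) = 12/13.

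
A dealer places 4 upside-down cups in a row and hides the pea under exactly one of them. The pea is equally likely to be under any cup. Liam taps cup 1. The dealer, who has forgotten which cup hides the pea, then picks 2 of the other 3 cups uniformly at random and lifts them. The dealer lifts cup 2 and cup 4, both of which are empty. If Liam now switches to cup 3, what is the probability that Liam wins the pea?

Consider each possible location of the pea in turn.
If it is under either of cups 1 and 3 (prior 1/4 each): the dealer picks exactly this set with probability 1/3 regardless, and none is the prize; weight (1/4)·(1/3) = 1/12 each.
If it is under either of cups 2 and 4 (prior 1/4 each): that cup was opened and seen not to hold the prize — ruled out; weight (1/4)·0 = 0 each.
The weights sum to 1/6.
So P(the pea under cup 3 | the dealer opened cup 2 and cup 4) = (1/12) / (1/6) = 1/2.

1/2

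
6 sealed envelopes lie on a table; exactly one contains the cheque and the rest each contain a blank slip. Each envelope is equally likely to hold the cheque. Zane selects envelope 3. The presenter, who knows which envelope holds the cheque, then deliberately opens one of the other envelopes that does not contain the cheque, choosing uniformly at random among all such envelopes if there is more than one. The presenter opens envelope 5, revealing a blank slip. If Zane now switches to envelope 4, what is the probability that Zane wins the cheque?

5/24

Apply Bayes' rule, conditioning on where the cheque actually is.
If it is in any of envelopes 1, 2, 4, and 6 (prior 1/6 each): the presenter has 4 equally likely choices, so probability 1/4; weight (1/6)·(1/4) = 1/24 each.
If it is in envelope 3 (prior 1/6): the presenter has 5 equally likely choices, so probability 1/5; weight (1/6)·(1/5) = 1/30.
If it is in envelope 5 (prior 1/6): the presenter opened envelope 5, so this case is ruled out; weight (1/6)·0 = 0.
The weights sum to 1/5.
So P(the cheque in envelope 4 | the presenter opened envelope 5) = (1/24) / (1/5) = 5/24.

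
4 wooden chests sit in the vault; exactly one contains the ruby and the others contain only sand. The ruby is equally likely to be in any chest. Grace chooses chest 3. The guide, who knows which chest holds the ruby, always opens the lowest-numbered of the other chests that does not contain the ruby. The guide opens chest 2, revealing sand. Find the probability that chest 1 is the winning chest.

Consider each possible location of the ruby in turn.
If it is in chest 1 (prior 1/4): chest 2 is the lowest-numbered option available, probability 1; weight (1/4)·1 = 1/4.
If it is in chest 2 (prior 1/4): the guide opened chest 2, so this case is ruled out; weight (1/4)·0 = 0.
If it is in either of chests 3 and 4 (prior 1/4 each): the guide would have opened chest 1 instead, probability 0; weight (1/4)·0 = 0 each.
The weights sum to 1/4.
So P(the ruby in chest 1 | the guide opened chest 2) = (1/4) / (1/4) = 1.

1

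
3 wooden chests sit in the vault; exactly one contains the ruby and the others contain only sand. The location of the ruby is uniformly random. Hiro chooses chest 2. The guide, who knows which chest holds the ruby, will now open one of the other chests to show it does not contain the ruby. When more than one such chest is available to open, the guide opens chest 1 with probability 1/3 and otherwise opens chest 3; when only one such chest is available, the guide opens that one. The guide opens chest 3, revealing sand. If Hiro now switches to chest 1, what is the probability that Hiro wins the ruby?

Consider each possible location of the ruby in turn.
If it is in chest 1 (prior 1/3): only chest 3 is available, probability 1; weight (1/3)·1 = 1/3.
If it is in chest 2 (prior 1/3): chest 1 is available but not opened, probability 2/3; weight (1/3)·(2/3) = 2/9.
If it is in chest 3 (prior 1/3): the guide opened chest 3, so this case is ruled out; weight (1/3)·0 = 0.
The weights sum to 5/9.
So P(the ruby in chest 1 | the guide opened chest 3) = (1/3) / (5/9) = 3/5.

3/5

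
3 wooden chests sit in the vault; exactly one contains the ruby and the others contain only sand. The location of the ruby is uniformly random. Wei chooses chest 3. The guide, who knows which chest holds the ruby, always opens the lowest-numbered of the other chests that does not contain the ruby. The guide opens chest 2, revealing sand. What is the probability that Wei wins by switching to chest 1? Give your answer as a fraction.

Condition on the true location of the ruby.
If it is in chest 1 (prior 1/3): chest 2 is the lowest-numbered option available, probability 1; weight (1/3)·1 = 1/3.
If it is in chest 2 (prior 1/3): the guide opened chest 2, so this case is ruled out; weight (1/3)·0 = 0.
If it is in chest 3 (prior 1/3): the guide would have opened chest 1 instead, probability 0; weight (1/3)·0 = 0.
The weights sum to 1/3.
So P(the ruby in chest 1 | the guide opened chest 2) = (1/3) / (1/3) = 1.

1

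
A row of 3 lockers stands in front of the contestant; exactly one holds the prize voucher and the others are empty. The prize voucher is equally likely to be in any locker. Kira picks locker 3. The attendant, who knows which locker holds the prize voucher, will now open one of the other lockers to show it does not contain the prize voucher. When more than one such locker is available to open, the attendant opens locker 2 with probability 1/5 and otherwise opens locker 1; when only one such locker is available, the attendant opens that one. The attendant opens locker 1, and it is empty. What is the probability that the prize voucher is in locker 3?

4/9

Apply Bayes' rule, conditioning on where the prize voucher actually is.
If it is in locker 1 (prior 1/3): the attendant opened locker 1, so this case is ruled out; weight (1/3)·0 = 0.
If it is in locker 2 (prior 1/3): only locker 1 is available, probability 1; weight (1/3)·1 = 1/3.
If it is in locker 3 (prior 1/3): locker 2 is available but not opened, probability 4/5; weight (1/3)·(4/5) = 4/15.
The weights sum to 3/5.
So P(the prize voucher in locker 3 | the attendant opened locker 1) = (4/15) / (3/5) = 4/9.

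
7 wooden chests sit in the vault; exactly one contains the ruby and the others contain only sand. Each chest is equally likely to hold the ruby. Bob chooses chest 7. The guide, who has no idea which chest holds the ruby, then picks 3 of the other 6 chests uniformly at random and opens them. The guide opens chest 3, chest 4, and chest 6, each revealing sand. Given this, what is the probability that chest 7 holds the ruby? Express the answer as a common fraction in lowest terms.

1/4

Because the guide chose which chests to open without knowing where the ruby is, the choice is independent of the prize location. Learning that none of the 3 opened chests holds the ruby simply rules out those 3 locations and leaves the remaining 4 chests still equally likely by symmetry.
So P(the ruby in chest 7) = 1/4.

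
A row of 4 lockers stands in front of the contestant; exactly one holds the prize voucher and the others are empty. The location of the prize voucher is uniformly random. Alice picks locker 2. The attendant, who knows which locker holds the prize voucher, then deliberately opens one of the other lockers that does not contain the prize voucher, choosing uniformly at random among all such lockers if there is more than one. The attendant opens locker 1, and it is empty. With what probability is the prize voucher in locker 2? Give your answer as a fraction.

1/4

Consider each possible location of the prize voucher in turn.
If it is in locker 1 (prior 1/4): the attendant opened locker 1, so this case is ruled out; weight (1/4)·0 = 0.
If it is in locker 2 (prior 1/4): the attendant has 3 equally likely choices, so probability 1/3; weight (1/4)·(1/3) = 1/12.
If it is in either of lockers 3 and 4 (prior 1/4 each): the attendant has 2 equally likely choices, so probability 1/2; weight (1/4)·(1/2) = 1/8 each.
The weights sum to 1/3.
So P(the prize voucher in locker 2 | the attendant opened locker 1) = (1/12) / (1/3) = 1/4.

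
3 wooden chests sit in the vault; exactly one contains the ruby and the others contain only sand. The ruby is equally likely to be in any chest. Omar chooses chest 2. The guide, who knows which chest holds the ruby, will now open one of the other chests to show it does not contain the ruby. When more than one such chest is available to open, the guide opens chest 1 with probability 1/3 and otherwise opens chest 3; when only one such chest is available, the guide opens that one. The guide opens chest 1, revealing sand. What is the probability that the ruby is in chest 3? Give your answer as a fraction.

Condition on the true location of the ruby.
If it is in chest 1 (prior 1/3): the guide opened chest 1, so this case is ruled out; weight (1/3)·0 = 0.
If it is in chest 2 (prior 1/3): chest 1 is available, opened with probability 1/3; weight (1/3)·(1/3) = 1/9.
If it is in chest 3 (prior 1/3): only chest 1 is available, probability 1; weight (1/3)·1 = 1/3.
The weights sum to 4/9.
So P(the ruby in chest 3 | the guide opened chest 1) = (1/3) / (4/9) = 3/4.

3/4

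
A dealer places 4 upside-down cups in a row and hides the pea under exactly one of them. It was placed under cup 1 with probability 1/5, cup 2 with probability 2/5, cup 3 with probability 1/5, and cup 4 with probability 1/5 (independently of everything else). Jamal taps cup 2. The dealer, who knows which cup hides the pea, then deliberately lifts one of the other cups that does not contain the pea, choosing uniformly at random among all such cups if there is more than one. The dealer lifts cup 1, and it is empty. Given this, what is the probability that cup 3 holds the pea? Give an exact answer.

Condition on the true location of the pea.
If it is under cup 1 (prior 1/5): the dealer opened cup 1, so this case is ruled out; weight (1/5)·0 = 0.
If it is under cup 2 (prior 2/5): the dealer has 3 equally likely choices, so probability 1/3; weight (2/5)·(1/3) = 2/15.
If it is under either of cups 3 and 4 (prior 1/5 each): the dealer has 2 equally likely choices, so probability 1/2; weight (1/5)·(1/2) = 1/10 each.
The weights sum to 1/3.
So P(the pea under cup 3 | the dealer opened cup 1) = (1/10) / (1/3) = 3/10.

3/10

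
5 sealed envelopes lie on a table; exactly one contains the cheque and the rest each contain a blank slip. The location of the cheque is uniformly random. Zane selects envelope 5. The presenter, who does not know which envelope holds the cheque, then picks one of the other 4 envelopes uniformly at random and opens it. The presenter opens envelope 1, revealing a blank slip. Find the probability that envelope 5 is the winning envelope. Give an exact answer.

Condition on the true location of the cheque.
If it is in envelope 1 (prior 1/5): the presenter opened envelope 1, so this case is ruled out; weight (1/5)·0 = 0.
If it is in any of envelopes 2, 3, 4, and 5 (prior 1/5 each): the presenter picks envelope 1 with probability 1/4 regardless, and it is not the prize; weight (1/5)·(1/4) = 1/20 each.
The weights sum to 1/5.
So P(the cheque in envelope 5 | the presenter opened envelope 1) = (1/20) / (1/5) = 1/4.

1/4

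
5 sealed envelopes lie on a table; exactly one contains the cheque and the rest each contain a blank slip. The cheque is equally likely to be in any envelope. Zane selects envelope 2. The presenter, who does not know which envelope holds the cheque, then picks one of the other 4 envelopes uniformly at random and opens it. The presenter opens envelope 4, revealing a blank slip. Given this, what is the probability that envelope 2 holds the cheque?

Apply Bayes' rule, conditioning on where the cheque actually is.
If it is in any of envelopes 1, 2, 3, and 5 (prior 1/5 each): the presenter picks envelope 4 with probability 1/4 regardless, and it is not the prize; weight (1/5)·(1/4) = 1/20 each.
If it is in envelope 4 (prior 1/5): the presenter opened envelope 4, so this case is ruled out; weight (1/5)·0 = 0.
The weights sum to 1/5.
So P(the cheque in envelope 2 | the presenter opened envelope 4) = (1/20) / (1/5) = 1/4.

1/4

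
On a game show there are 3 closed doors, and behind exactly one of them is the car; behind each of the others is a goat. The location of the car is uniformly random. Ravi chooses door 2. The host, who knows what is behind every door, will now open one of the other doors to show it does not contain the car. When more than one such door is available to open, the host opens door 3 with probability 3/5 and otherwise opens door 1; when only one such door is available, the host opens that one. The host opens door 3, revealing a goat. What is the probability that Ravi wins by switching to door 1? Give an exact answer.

5/8

Condition on the true location of the car.
If it is behind door 1 (prior 1/3): only door 3 is available, probability 1; weight (1/3)·1 = 1/3.
If it is behind door 2 (prior 1/3): door 3 is available, opened with probability 3/5; weight (1/3)·(3/5) = 1/5.
If it is behind door 3 (prior 1/3): the host opened door 3, so this case is ruled out; weight (1/3)·0 = 0.
The weights sum to 8/15.
So P(the car behind door 1 | the host opened door 3) = (1/3) / (8/15) = 5/8.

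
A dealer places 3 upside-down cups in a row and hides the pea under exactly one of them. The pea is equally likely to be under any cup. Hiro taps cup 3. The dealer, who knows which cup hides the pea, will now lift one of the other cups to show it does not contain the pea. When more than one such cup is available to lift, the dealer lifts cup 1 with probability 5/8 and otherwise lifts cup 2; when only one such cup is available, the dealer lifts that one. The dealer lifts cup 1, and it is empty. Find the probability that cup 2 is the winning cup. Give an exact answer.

8/13

Apply Bayes' rule, conditioning on where the pea actually is.
If it is under cup 1 (prior 1/3): the dealer opened cup 1, so this case is ruled out; weight (1/3)·0 = 0.
If it is under cup 2 (prior 1/3): only cup 1 is available, probability 1; weight (1/3)·1 = 1/3.
If it is under cup 3 (prior 1/3): cup 1 is available, opened with probability 5/8; weight (1/3)·(5/8) = 5/24.
The weights sum to 13/24.
So P(the pea under cup 2 | the dealer opened cup 1) = (1/3) / (13/24) = 8/13.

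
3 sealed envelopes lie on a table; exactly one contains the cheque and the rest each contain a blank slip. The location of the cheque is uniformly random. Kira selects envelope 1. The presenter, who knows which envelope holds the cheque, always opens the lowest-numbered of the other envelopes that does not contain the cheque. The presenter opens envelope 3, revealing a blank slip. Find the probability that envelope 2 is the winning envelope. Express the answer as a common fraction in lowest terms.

Condition on the true location of the cheque.
If it is in envelope 1 (prior 1/3): the presenter would have opened envelope 2 instead, probability 0; weight (1/3)·0 = 0.
If it is in envelope 2 (prior 1/3): envelope 3 is the lowest-numbered option available, probability 1; weight (1/3)·1 = 1/3.
If it is in envelope 3 (prior 1/3): the presenter opened envelope 3, so this case is ruled out; weight (1/3)·0 = 0.
The weights sum to 1/3.
So P(the cheque in envelope 2 | the presenter opened envelope 3) = (1/3) / (1/3) = 1.

1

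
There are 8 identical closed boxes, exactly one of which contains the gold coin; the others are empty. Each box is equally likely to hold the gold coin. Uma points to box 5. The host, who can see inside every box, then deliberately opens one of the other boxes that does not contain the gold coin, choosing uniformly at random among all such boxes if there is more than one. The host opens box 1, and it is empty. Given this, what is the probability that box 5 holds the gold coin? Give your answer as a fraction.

1/8

Condition on the true location of the gold coin.
If it is in box 1 (prior 1/8): the host opened box 1, so this case is ruled out; weight (1/8)·0 = 0.
If it is in any of boxes 2, 3, 4, 6, 7, and 8 (prior 1/8 each): the host has 6 equally likely choices, so probability 1/6; weight (1/8)·(1/6) = 1/48 each.
If it is in box 5 (prior 1/8): the host has 7 equally likely choices, so probability 1/7; weight (1/8)·(1/7) = 1/56.
The weights sum to 1/7.
So P(the gold coin in box 5 | the host opened box 1) = (1/56) / (1/7) = 1/8.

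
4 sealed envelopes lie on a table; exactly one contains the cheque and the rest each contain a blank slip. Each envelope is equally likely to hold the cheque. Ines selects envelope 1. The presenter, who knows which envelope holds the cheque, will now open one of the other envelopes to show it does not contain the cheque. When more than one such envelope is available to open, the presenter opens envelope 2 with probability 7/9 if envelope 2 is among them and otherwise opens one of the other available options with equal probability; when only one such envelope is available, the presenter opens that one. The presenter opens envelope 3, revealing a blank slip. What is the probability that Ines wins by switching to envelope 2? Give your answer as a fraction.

Condition on the true location of the cheque.
If it is in envelope 1 (prior 1/4): envelope 2 is available but not opened; envelope 3 gets probability (1 − 7/9)/2 = 1/9; weight (1/4)·(1/9) = 1/36.
If it is in envelope 2 (prior 1/4): envelope 2 holds the prize so is unavailable; the presenter chooses uniformly among the 2 others, probability 1/2; weight (1/4)·(1/2) = 1/8.
If it is in envelope 3 (prior 1/4): the presenter opened envelope 3, so this case is ruled out; weight (1/4)·0 = 0.
If it is in envelope 4 (prior 1/4): envelope 2 is available but not opened, probability 2/9; weight (1/4)·(2/9) = 1/18.
The weights sum to 5/24.
So P(the cheque in envelope 2 | the presenter opened envelope 3) = (1/8) / (5/24) = 3/5.

3/5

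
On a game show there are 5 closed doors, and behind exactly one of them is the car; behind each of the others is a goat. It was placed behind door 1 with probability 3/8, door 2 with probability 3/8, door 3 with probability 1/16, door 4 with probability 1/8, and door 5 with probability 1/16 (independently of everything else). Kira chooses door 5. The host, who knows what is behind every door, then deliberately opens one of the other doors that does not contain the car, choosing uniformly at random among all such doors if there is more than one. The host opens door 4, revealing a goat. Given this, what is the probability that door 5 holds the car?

3/55

Consider each possible location of the car in turn.
If it is behind either of doors 1 and 2 (prior 3/8 each): the host has 3 equally likely choices, so probability 1/3; weight (3/8)·(1/3) = 1/8 each.
If it is behind door 3 (prior 1/16): the host has 3 equally likely choices, so probability 1/3; weight (1/16)·(1/3) = 1/48.
If it is behind door 4 (prior 1/8): the host opened door 4, so this case is ruled out; weight (1/8)·0 = 0.
If it is behind door 5 (prior 1/16): the host has 4 equally likely choices, so probability 1/4; weight (1/16)·(1/4) = 1/64.
The weights sum to 55/192.
So P(the car behind door 5 | the host opened door 4) = (1/64) / (55/192) = 3/55.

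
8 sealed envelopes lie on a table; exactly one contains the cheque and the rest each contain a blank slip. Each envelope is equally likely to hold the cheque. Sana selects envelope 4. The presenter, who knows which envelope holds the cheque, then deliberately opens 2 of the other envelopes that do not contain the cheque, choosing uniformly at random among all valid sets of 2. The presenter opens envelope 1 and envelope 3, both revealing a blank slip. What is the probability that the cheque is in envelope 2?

Consider each possible location of the cheque in turn.
If it is in either of envelopes 1 and 3 (prior 1/8 each): that envelope was opened and seen not to hold the prize — ruled out; weight (1/8)·0 = 0 each.
If it is in any of envelopes 2, 5, 6, 7, and 8 (prior 1/8 each): the presenter has 15 equally likely choices, so probability 1/15; weight (1/8)·(1/15) = 1/120 each.
If it is in envelope 4 (prior 1/8): the presenter has 21 equally likely choices, so probability 1/21; weight (1/8)·(1/21) = 1/168.
The weights sum to 1/21.
So P(the cheque in envelope 2 | the presenter opened envelope 1 and envelope 3) = (1/120) / (1/21) = 7/40.

7/40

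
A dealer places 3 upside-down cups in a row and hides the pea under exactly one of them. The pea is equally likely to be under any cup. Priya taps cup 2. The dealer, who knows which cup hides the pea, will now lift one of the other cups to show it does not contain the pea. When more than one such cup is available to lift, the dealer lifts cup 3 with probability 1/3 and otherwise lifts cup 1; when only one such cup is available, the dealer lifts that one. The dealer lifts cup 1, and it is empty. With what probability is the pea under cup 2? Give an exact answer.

2/5

Apply Bayes' rule, conditioning on where the pea actually is.
If it is under cup 1 (prior 1/3): the dealer opened cup 1, so this case is ruled out; weight (1/3)·0 = 0.
If it is under cup 2 (prior 1/3): cup 3 is available but not opened, probability 2/3; weight (1/3)·(2/3) = 2/9.
If it is under cup 3 (prior 1/3): only cup 1 is available, probability 1; weight (1/3)·1 = 1/3.
The weights sum to 5/9.
So P(the pea under cup 2 | the dealer opened cup 1) = (2/9) / (5/9) = 2/5.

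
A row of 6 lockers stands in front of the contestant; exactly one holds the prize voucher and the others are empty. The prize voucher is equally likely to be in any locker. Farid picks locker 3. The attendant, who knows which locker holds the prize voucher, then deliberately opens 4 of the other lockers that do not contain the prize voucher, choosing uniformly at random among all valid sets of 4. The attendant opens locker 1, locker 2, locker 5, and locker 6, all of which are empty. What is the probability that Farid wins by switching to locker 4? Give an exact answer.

Condition on the true location of the prize voucher.
If it is in any of lockers 1, 2, 5, and 6 (prior 1/6 each): that locker was opened and seen not to hold the prize — ruled out; weight (1/6)·0 = 0 each.
If it is in locker 3 (prior 1/6): the attendant has 5 equally likely choices, so probability 1/5; weight (1/6)·(1/5) = 1/30.
If it is in locker 4 (prior 1/6): the attendant has no choice, probability 1; weight (1/6)·1 = 1/6.
The weights sum to 1/5.
So P(the prize voucher in locker 4 | the attendant opened locker 1, locker 2, locker 5, and locker 6) = (1/6) / (1/5) = 5/6.

5/6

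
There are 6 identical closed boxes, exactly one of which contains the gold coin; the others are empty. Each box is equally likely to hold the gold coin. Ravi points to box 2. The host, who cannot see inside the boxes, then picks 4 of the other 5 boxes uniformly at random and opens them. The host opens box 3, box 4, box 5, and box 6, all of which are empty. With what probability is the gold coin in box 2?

Consider each possible location of the gold coin in turn.
If it is in either of boxes 1 and 2 (prior 1/6 each): the host picks exactly this set with probability 1/5 regardless, and none is the prize; weight (1/6)·(1/5) = 1/30 each.
If it is in any of boxes 3, 4, 5, and 6 (prior 1/6 each): that box was opened and seen not to hold the prize — ruled out; weight (1/6)·0 = 0 each.
The weights sum to 1/15.
So P(the gold coin in box 2 | the host opened box 3, box 4, box 5, and box 6) = (1/30) / (1/15) = 1/2.

1/2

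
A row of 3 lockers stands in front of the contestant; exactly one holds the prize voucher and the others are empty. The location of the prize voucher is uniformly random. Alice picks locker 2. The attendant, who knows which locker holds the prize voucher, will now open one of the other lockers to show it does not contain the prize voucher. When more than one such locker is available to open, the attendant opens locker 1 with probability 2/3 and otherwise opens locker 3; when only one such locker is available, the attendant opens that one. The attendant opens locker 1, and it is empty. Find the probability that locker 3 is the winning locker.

3/5

Condition on the true location of the prize voucher.
If it is in locker 1 (prior 1/3): the attendant opened locker 1, so this case is ruled out; weight (1/3)·0 = 0.
If it is in locker 2 (prior 1/3): locker 1 is available, opened with probability 2/3; weight (1/3)·(2/3) = 2/9.
If it is in locker 3 (prior 1/3): only locker 1 is available, probability 1; weight (1/3)·1 = 1/3.
The weights sum to 5/9.
So P(the prize voucher in locker 3 | the attendant opened locker 1) = (1/3) / (5/9) = 3/5.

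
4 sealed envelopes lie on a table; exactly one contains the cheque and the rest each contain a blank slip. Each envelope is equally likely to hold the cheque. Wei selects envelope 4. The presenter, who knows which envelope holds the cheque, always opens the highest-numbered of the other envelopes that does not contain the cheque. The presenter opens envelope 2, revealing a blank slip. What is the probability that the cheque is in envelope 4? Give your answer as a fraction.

0

Consider each possible location of the cheque in turn.
If it is in either of envelopes 1 and 4 (prior 1/4 each): the presenter would have opened envelope 3 instead, probability 0; weight (1/4)·0 = 0 each.
If it is in envelope 2 (prior 1/4): the presenter opened envelope 2, so this case is ruled out; weight (1/4)·0 = 0.
If it is in envelope 3 (prior 1/4): envelope 2 is the highest-numbered option available, probability 1; weight (1/4)·1 = 1/4.
The weights sum to 1/4.
So P(the cheque in envelope 4 | the presenter opened envelope 2) = 0 / (1/4) = 0.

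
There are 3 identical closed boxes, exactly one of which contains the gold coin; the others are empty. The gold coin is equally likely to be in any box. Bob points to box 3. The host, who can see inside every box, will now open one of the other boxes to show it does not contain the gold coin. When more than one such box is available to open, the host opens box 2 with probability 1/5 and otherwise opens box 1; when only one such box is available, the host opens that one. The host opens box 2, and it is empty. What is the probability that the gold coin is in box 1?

5/6

Condition on the true location of the gold coin.
If it is in box 1 (prior 1/3): only box 2 is available, probability 1; weight (1/3)·1 = 1/3.
If it is in box 2 (prior 1/3): the host opened box 2, so this case is ruled out; weight (1/3)·0 = 0.
If it is in box 3 (prior 1/3): box 2 is available, opened with probability 1/5; weight (1/3)·(1/5) = 1/15.
The weights sum to 2/5.
So P(the gold coin in box 1 | the host opened box 2) = (1/3) / (2/5) = 5/6.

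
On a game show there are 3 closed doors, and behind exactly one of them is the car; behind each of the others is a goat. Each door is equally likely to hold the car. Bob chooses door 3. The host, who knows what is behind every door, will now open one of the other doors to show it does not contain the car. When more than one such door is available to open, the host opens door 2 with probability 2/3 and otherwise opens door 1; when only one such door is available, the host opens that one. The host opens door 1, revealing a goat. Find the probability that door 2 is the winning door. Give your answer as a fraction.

3/4

Consider each possible location of the car in turn.
If it is behind door 1 (prior 1/3): the host opened door 1, so this case is ruled out; weight (1/3)·0 = 0.
If it is behind door 2 (prior 1/3): only door 1 is available, probability 1; weight (1/3)·1 = 1/3.
If it is behind door 3 (prior 1/3): door 2 is available but not opened, probability 1/3; weight (1/3)·(1/3) = 1/9.
The weights sum to 4/9.
So P(the car behind door 2 | the host opened door 1) = (1/3) / (4/9) = 3/4.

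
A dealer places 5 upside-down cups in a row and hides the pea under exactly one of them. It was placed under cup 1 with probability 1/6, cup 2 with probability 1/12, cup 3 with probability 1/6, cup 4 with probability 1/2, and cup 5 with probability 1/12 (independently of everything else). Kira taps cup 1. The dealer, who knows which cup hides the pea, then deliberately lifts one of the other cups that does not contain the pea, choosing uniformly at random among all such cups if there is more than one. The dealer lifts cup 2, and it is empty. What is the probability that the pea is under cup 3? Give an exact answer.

4/21

Condition on the true location of the pea.
If it is under cup 1 (prior 1/6): the dealer has 4 equally likely choices, so probability 1/4; weight (1/6)·(1/4) = 1/24.
If it is under cup 2 (prior 1/12): the dealer opened cup 2, so this case is ruled out; weight (1/12)·0 = 0.
If it is under cup 3 (prior 1/6): the dealer has 3 equally likely choices, so probability 1/3; weight (1/6)·(1/3) = 1/18.
If it is under cup 4 (prior 1/2): the dealer has 3 equally likely choices, so probability 1/3; weight (1/2)·(1/3) = 1/6.
If it is under cup 5 (prior 1/12): the dealer has 3 equally likely choices, so probability 1/3; weight (1/12)·(1/3) = 1/36.
The weights sum to 7/24.
So P(the pea under cup 3 | the dealer opened cup 2) = (1/18) / (7/24) = 4/21.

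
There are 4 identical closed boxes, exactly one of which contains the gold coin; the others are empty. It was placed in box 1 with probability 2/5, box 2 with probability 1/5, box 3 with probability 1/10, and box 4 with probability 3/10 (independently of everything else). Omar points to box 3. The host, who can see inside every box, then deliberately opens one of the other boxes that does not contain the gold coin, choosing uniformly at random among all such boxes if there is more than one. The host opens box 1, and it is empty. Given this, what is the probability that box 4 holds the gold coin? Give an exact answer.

Condition on the true location of the gold coin.
If it is in box 1 (prior 2/5): the host opened box 1, so this case is ruled out; weight (2/5)·0 = 0.
If it is in box 2 (prior 1/5): the host has 2 equally likely choices, so probability 1/2; weight (1/5)·(1/2) = 1/10.
If it is in box 3 (prior 1/10): the host has 3 equally likely choices, so probability 1/3; weight (1/10)·(1/3) = 1/30.
If it is in box 4 (prior 3/10): the host has 2 equally likely choices, so probability 1/2; weight (3/10)·(1/2) = 3/20.
The weights sum to 17/60.
So P(the gold coin in box 4 | the host opened box 1) = (3/20) / (17/60) = 9/17.

9/17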